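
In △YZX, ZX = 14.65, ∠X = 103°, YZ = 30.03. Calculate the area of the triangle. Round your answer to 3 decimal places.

Law of sines: sin Y = ZX·sin X/YZ ≈ 0.47534.
Since YZ ≥ ZX, only the acute value applies: ∠Y ≈ 28.38°.
Then ∠Z = 180° − ∠X − ∠Y ≈ 48.62°.
Law of sines gives XY = YZ·sin Z/sin X ≈ 23.125.
Area = ½·YZ·ZX·sin Z ≈ 165.05.

area ≈ 165.048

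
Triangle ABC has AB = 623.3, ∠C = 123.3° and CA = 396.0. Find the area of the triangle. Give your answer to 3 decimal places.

Law of sines: sin B = CA·sin C/AB ≈ 0.53101.
Since AB ≥ CA, only the acute value applies: ∠B ≈ 32.07°.
Then ∠A = 180° − ∠C − ∠B ≈ 24.63°.
Law of sines gives BC = AB·sin A/sin C ≈ 310.75.
Area = ½·AB·CA·sin A ≈ 51426.

51425.836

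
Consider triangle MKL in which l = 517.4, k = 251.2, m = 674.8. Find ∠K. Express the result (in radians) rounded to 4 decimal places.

By the law of cosines, cos K = (l² + m² − k²) / (2·l·m) ≈ 0.94511, so ∠K ≈ 0.333 rad.

∠K ≈ 0.3329 rad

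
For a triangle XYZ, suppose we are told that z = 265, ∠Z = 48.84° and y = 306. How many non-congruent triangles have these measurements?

y·sin Z = 306·sin(48.84°) ≈ 230.4.
Since y sin Z < z < y (230.4 < 265 < 306), two triangles exist.

2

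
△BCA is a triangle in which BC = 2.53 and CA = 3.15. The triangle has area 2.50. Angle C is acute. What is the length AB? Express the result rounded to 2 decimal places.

1.98

From area = ½·BC·CA·sin C, we get sin C = 2·area/(BC·CA) ≈ 0.62739.
Taking the acute solution, ∠C ≈ 38.86°.
Law of cosines then gives AB ≈ 1.9778.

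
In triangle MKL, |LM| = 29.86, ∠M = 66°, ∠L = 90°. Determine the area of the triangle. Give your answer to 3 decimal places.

The third angle is ∠K = 180° − ∠L − ∠M = 24.00°.
Law of sines: |KL| = |LM|·sin M/sin K ≈ 67.067.
Law of sines: |MK| = |LM|·sin L/sin K ≈ 73.414.
Area = ½·|LM|·|KL|·sin L ≈ 1001.3.

area ≈ 1001.305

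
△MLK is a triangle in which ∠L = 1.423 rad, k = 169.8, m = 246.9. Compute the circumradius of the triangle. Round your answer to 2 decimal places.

By the law of cosines, l² = k² + m² − 2·k·m·cos L = 77444, so l ≈ 278.29.
Area = ½·k·m·sin L ≈ 20733.
Circumradius = l/(2 sin L) ≈ 140.68.

R ≈ 140.68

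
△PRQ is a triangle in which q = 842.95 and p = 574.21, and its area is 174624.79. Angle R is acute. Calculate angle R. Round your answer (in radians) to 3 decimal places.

0.806

From area = ½·q·p·sin R, we get sin R = 2·area/(q·p) ≈ 0.72154.
Taking the acute solution, ∠R ≈ 0.806 rad.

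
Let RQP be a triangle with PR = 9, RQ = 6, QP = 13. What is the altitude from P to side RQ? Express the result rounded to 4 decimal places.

Semiperimeter s = (13 + 9 + 6)/2 = 14.
Heron's formula: area = √(14·1·5·8) ≈ 23.664.
The altitude from P has length 2·area/RQ ≈ 7.8881.

7.8881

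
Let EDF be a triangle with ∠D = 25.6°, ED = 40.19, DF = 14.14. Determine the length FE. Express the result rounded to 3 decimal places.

By the law of cosines, FE² = ED² + DF² − 2·ED·DF·cos D = 790.18, so FE ≈ 28.11.

28.110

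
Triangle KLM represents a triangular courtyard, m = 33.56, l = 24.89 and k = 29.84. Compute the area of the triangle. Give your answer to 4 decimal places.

Semiperimeter s = (29.84 + 24.89 + 33.56)/2 = 44.145.
Heron's formula: area = √(44.145·14.305·19.255·10.585) ≈ 358.76.

358.7582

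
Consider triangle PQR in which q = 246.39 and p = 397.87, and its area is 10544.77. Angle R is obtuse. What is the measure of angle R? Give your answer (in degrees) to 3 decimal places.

From area = ½·p·q·sin R, we get sin R = 2·area/(p·q) ≈ 0.21513.
Taking the obtuse solution, ∠R ≈ 167.58°.

∠R ≈ 167.577°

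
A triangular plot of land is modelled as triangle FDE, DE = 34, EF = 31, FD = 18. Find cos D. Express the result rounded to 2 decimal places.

cos D ≈ 0.42

By the law of cosines, cos D = (FD² + DE² − EF²) / (2·FD·DE) ≈ 0.42402, so ∠D ≈ 64.91°.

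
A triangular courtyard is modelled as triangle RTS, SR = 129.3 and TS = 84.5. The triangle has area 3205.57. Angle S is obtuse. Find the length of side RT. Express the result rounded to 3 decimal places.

From area = ½·TS·SR·sin S, we get sin S = 2·area/(TS·SR) ≈ 0.58679.
Taking the obtuse solution, ∠S ≈ 144.07°.
Law of cosines then gives RT ≈ 203.85.

203.845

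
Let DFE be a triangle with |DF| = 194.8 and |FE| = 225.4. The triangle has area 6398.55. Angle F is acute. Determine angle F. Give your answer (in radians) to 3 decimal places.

From area = ½·|DF|·|FE|·sin F, we get sin F = 2·area/(|DF|·|FE|) ≈ 0.29145.
Taking the acute solution, ∠F ≈ 0.2957 rad.

∠F ≈ 0.296 rad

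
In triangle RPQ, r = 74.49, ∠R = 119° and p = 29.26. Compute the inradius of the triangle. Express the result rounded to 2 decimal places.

Law of sines: sin P = p·sin R/r ≈ 0.34355.
Since r ≥ p, only the acute value applies: ∠P ≈ 20.09°.
Then ∠Q = 180° − ∠R − ∠P ≈ 40.91°.
Law of sines gives q = r·sin Q/sin R ≈ 55.77.
Area = ½·r·p·sin Q ≈ 713.62.
Semiperimeter s = (74.49+29.26+55.77)/2 = 79.76.
Inradius = area/s = 713.62/79.76 ≈ 8.9471.

8.95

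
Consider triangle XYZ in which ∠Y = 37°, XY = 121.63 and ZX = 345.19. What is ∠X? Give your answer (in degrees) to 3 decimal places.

Law of sines: sin Z = XY·sin Y/ZX ≈ 0.21205.
Since ZX ≥ XY, only the acute value applies: ∠Z ≈ 12.24°.
Then ∠X = 180° − ∠Y − ∠Z ≈ 130.76°.

∠X ≈ 130.757°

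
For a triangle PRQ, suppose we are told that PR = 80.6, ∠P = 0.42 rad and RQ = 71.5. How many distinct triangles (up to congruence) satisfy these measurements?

PR·sin P = 80.6·sin(0.42 rad) ≈ 32.87.
Since PR sin P < RQ < PR (32.87 < 71.5 < 80.6), two triangles exist.

2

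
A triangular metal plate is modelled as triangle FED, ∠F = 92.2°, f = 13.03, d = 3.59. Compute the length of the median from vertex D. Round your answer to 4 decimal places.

Law of sines: sin D = d·sin F/f ≈ 0.27531.
Since f ≥ d, only the acute value applies: ∠D ≈ 15.98°.
Then ∠E = 180° − ∠F − ∠D ≈ 71.82°.
Law of sines gives e = f·sin E/sin F ≈ 12.389.
Median from D: ½√(2·f² + 2·e² − d²) ≈ 12.586.

12.5860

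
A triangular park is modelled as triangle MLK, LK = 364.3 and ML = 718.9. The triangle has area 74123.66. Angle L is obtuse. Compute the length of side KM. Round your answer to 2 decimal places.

1039.87

From area = ½·ML·LK·sin L, we get sin L = 2·area/(ML·LK) ≈ 0.56606.
Taking the obtuse solution, ∠L ≈ 2.540 rad.
Law of cosines then gives KM ≈ 1039.9.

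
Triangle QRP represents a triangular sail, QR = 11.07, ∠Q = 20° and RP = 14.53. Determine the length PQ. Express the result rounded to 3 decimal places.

24.430

Law of sines: sin P = QR·sin Q/RP ≈ 0.26058.
Since RP ≥ QR, only the acute value applies: ∠P ≈ 15.10°.
Then ∠R = 180° − ∠Q − ∠P ≈ 144.90°.
Law of sines gives PQ = RP·sin R/sin Q ≈ 24.43.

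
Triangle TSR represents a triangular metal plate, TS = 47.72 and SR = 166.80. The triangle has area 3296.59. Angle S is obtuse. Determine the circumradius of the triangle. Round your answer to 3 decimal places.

119.236

From area = ½·TS·SR·sin S, we get sin S = 2·area/(TS·SR) ≈ 0.82832.
Taking the obtuse solution, ∠S ≈ 124.07°.
Law of cosines then gives RT ≈ 197.53.
Circumradius = RT/(2 sin S) ≈ 119.24.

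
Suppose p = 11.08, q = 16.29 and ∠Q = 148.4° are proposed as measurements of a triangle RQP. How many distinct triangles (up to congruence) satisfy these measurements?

1

p·sin Q = 11.08·sin(148.4°) ≈ 5.806.
Since ∠Q is not acute, a triangle exists only if q > p; here q > p, so there is exactly one triangle.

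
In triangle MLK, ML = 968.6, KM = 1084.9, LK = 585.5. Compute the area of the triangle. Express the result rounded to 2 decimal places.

Semiperimeter s = (585.5 + 1084.9 + 968.6)/2 = 1319.5.
Heron's formula: area = √(1319.5·734·234.6·350.9) ≈ 2.8236e+05.

282363.41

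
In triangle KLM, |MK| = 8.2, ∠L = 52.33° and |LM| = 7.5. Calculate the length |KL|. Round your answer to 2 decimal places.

10.24

Law of sines: sin K = |LM|·sin L/|MK| ≈ 0.72397.
Since |MK| ≥ |LM|, only the acute value applies: ∠K ≈ 46.38°.
Then ∠M = 180° − ∠L − ∠K ≈ 81.29°.
Law of sines gives |KL| = |MK|·sin M/sin L ≈ 10.24.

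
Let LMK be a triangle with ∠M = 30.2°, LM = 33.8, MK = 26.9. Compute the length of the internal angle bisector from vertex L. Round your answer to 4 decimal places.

20.4536

By the law of cosines, KL² = LM² + MK² − 2·LM·MK·cos M = 294.42, so KL ≈ 17.159.
Law of cosines again: cos L = (KL² + LM² − MK²)/(2·KL·LM) ≈ 0.61491, so ∠L ≈ 52.05°.
The bisector from L has length 2·KL·LM·cos(∠L/2)/(KL+LM) ≈ 20.454.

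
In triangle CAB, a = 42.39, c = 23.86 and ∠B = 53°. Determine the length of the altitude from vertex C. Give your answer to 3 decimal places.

h_C ≈ 33.854

By the law of cosines, b² = c² + a² − 2·c·a·cos B = 1148.8, so b ≈ 33.894.
Area = ½·c·a·sin B ≈ 403.88.
The altitude from C has length 2·area/c ≈ 33.854.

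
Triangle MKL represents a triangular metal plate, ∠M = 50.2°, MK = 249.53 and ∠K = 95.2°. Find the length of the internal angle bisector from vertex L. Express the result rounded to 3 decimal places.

The third angle is ∠L = 180° − ∠M − ∠K = 34.60°.
Law of sines: KL = MK·sin M/sin L ≈ 337.61.
Law of sines: LM = MK·sin K/sin L ≈ 437.63.
The bisector from L has length 2·KL·LM·cos(∠L/2)/(KL+LM) ≈ 363.92.

t_L ≈ 363.923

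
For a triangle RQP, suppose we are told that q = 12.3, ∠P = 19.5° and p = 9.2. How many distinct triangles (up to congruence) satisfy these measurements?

2

q·sin P = 12.3·sin(19.5°) ≈ 4.106.
Since q sin P < p < q (4.106 < 9.2 < 12.3), two triangles exist.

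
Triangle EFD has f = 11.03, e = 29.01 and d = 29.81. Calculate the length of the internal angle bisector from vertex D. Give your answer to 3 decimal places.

By the law of cosines, cos D = (e² + f² − d²) / (2·e·f) ≈ 0.11658, so ∠D ≈ 83.31°.
The bisector from D has length 2·e·f·cos(∠D/2)/(e+f) ≈ 11.942.

t_D ≈ 11.942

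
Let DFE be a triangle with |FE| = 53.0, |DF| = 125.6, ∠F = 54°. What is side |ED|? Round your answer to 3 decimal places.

103.725

By the law of cosines, |ED|² = |DF|² + |FE|² − 2·|DF|·|FE|·cos F = 10759, so |ED| ≈ 103.72.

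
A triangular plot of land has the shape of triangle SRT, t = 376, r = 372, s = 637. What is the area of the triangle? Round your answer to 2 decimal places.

Semiperimeter p = (637 + 372 + 376)/2 = 692.5.
Heron's formula: area = √(692.5·55.5·320.5·316.5) ≈ 62439.

62439.19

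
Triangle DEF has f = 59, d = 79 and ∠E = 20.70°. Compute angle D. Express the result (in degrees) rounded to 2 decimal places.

By the law of cosines, e² = f² + d² − 2·f·d·cos E = 1001.8, so e ≈ 31.651.
Law of cosines again: cos D = (e² + f² − d²)/(2·e·f) ≈ -0.47076, so ∠D ≈ 118.08°.

∠D ≈ 118.08°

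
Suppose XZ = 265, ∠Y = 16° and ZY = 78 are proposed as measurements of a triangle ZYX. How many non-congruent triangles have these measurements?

1

ZY·sin Y = 78·sin(16°) ≈ 21.5.
Since XZ ≥ ZY, exactly one triangle exists.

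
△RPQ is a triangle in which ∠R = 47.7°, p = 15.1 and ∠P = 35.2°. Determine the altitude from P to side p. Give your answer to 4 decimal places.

The third angle is ∠Q = 180° − ∠R − ∠P = 97.10°.
Law of sines: r = p·sin R/sin P ≈ 19.375.
Law of sines: q = p·sin Q/sin P ≈ 25.995.
Area = ½·p·r·sin Q ≈ 145.16.
The altitude from P has length 2·area/p ≈ 19.227.

19.2265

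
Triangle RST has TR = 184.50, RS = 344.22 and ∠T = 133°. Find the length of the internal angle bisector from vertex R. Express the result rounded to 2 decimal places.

Law of sines: sin S = TR·sin T/RS ≈ 0.39200.
Since RS ≥ TR, only the acute value applies: ∠S ≈ 23.08°.
Then ∠R = 180° − ∠T − ∠S ≈ 23.92°.
Law of sines gives ST = RS·sin R/sin T ≈ 190.84.
The bisector from R has length 2·TR·RS·cos(∠R/2)/(TR+RS) ≈ 235.02.

235.02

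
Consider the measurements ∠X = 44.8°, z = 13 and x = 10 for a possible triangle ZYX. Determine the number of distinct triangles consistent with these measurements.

z·sin X = 13·sin(44.8°) ≈ 9.16.
Since z sin X < x < z (9.16 < 10 < 13), two triangles exist.

2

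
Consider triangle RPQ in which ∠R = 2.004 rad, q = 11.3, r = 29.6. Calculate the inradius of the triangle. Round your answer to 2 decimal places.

Law of sines: sin Q = q·sin R/r ≈ 0.34649.
Since r ≥ q, only the acute value applies: ∠Q ≈ 0.354 rad.
Then ∠P = π − ∠R − ∠Q ≈ 0.784 rad.
Law of sines gives p = r·sin P/sin R ≈ 23.023.
Area = ½·r·q·sin P ≈ 118.06.
Semiperimeter s = (29.6+23.023+11.3)/2 = 31.961.
Inradius = area/s = 118.06/31.961 ≈ 3.6939.

3.69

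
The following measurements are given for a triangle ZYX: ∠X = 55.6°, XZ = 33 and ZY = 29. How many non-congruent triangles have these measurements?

2

XZ·sin X = 33·sin(55.6°) ≈ 27.23.
Since XZ sin X < ZY < XZ (27.23 < 29 < 33), two triangles exist.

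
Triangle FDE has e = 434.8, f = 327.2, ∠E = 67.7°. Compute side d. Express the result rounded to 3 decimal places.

436.258

Law of sines: sin F = f·sin E/e ≈ 0.69625.
Since e ≥ f, only the acute value applies: ∠F ≈ 44.13°.
Then ∠D = 180° − ∠E − ∠F ≈ 68.17°.
Law of sines gives d = e·sin D/sin E ≈ 436.26.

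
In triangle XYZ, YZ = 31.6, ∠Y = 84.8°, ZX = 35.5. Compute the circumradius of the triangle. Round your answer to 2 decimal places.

17.82

Law of sines: sin X = YZ·sin Y/ZX ≈ 0.88648.
Since ZX ≥ YZ, only the acute value applies: ∠X ≈ 62.43°.
Then ∠Z = 180° − ∠Y − ∠X ≈ 32.77°.
Law of sines gives XY = ZX·sin Z/sin Y ≈ 19.292.
Circumradius = ZX/(2 sin Y) ≈ 17.823.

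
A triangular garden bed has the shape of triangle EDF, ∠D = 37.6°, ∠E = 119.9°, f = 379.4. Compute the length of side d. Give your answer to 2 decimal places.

The third angle is ∠F = 180° − ∠E − ∠D = 22.50°.
Law of sines: d = f·sin D/sin F ≈ 604.91.

604.91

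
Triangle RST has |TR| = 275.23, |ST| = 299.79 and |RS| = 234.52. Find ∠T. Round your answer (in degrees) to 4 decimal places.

By the law of cosines, cos T = (|ST|² + |TR|² − |RS|²) / (2·|ST|·|TR|) ≈ 0.67037, so ∠T ≈ 47.90°.

∠T ≈ 47.9044°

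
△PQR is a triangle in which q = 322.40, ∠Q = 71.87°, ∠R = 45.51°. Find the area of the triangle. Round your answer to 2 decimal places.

The third angle is ∠P = 180° − ∠Q − ∠R = 62.62°.
Law of sines: p = q·sin P/sin Q ≈ 301.24.
Law of sines: r = q·sin R/sin Q ≈ 242.01.
Area = ½·q·p·sin R ≈ 34641.

34641.20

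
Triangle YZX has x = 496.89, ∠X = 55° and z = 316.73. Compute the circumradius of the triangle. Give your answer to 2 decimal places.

Law of sines: sin Z = z·sin X/x ≈ 0.52215.
Since x ≥ z, only the acute value applies: ∠Z ≈ 31.48°.
Then ∠Y = 180° − ∠X − ∠Z ≈ 93.52°.
Law of sines gives y = x·sin Y/sin X ≈ 605.44.
Circumradius = x/(2 sin X) ≈ 303.3.

303.30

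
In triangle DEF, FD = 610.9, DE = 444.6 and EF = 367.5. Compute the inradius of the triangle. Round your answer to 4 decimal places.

Semiperimeter s = (367.5 + 610.9 + 444.6)/2 = 711.5.
Heron's formula: area = √(711.5·344·100.6·266.9) ≈ 81066.
Inradius = area/s = 81066/711.5 ≈ 113.94.

113.9371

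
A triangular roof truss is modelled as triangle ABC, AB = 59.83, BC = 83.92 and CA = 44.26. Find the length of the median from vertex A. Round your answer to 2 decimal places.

31.76

Median from A: ½√(2·CA² + 2·AB² − BC²) ≈ 31.759.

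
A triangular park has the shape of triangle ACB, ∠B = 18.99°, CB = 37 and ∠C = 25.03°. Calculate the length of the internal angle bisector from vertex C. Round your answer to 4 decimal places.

t_C ≈ 23.0397

The third angle is ∠A = 180° − ∠C − ∠B = 135.98°.
Law of sines: BA = CB·sin C/sin A ≈ 22.527.
Law of sines: AC = CB·sin B/sin A ≈ 17.326.
The bisector from C has length 2·AC·CB·cos(∠C/2)/(AC+CB) ≈ 23.04.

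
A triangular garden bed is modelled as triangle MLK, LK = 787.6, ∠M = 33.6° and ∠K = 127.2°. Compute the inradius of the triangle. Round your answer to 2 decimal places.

122.89

The third angle is ∠L = 180° − ∠K − ∠M = 19.20°.
Law of sines: KM = LK·sin L/sin M ≈ 468.05.
Law of sines: ML = LK·sin K/sin M ≈ 1133.6.
Area = ½·LK·KM·sin K ≈ 1.4682e+05.
Semiperimeter s = (787.6+468.05+1133.6)/2 = 1194.6.
Inradius = area/s = 1.4682e+05/1194.6 ≈ 122.89.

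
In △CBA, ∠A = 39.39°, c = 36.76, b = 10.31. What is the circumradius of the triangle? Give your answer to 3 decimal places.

By the law of cosines, a² = c² + b² − 2·c·b·cos A = 871.78, so a ≈ 29.526.
Area = ½·c·b·sin A ≈ 120.25.
Circumradius = a/(2 sin A) ≈ 23.264.

R ≈ 23.264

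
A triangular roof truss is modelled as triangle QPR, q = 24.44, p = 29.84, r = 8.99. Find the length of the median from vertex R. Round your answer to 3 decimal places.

m_R ≈ 26.901

Median from R: ½√(2·q² + 2·p² − r²) ≈ 26.901.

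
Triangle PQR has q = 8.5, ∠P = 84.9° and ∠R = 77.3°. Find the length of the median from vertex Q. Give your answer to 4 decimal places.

The third angle is ∠Q = 180° − ∠R − ∠P = 17.80°.
Law of sines: p = q·sin P/sin Q ≈ 27.695.
Law of sines: r = q·sin R/sin Q ≈ 27.125.
Median from Q: ½√(2·r² + 2·p² − q²) ≈ 27.08.

m_Q ≈ 27.0803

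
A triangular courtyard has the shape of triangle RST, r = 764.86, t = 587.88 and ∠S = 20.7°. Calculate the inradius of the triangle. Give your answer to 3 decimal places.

96.227

By the law of cosines, s² = t² + r² − 2·t·r·cos S = 89377, so s ≈ 298.96.
Area = ½·t·r·sin S ≈ 79469.
Semiperimeter p = (764.86+298.96+587.88)/2 = 825.85.
Inradius = area/p = 79469/825.85 ≈ 96.227.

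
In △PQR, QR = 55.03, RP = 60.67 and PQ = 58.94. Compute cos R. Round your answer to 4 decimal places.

0.4845

By the law of cosines, cos R = (QR² + RP² − PQ²) / (2·QR·RP) ≈ 0.48451, so ∠R ≈ 1.065 rad.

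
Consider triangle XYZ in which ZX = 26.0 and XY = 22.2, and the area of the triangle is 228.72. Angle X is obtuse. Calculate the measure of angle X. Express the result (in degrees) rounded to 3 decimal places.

127.579

From area = ½·ZX·XY·sin X, we get sin X = 2·area/(ZX·XY) ≈ 0.79252.
Taking the obtuse solution, ∠X ≈ 127.58°.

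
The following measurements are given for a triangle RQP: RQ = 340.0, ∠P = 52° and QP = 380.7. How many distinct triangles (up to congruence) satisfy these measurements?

QP·sin P = 380.7·sin(52°) ≈ 300.
Since QP sin P < RQ < QP (300 < 340.0 < 380.7), two triangles exist.

2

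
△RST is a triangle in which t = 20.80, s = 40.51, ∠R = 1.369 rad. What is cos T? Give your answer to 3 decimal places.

By the law of cosines, r² = s² + t² − 2·s·t·cos R = 1735.9, so r ≈ 41.665.
Law of cosines again: cos T = (r² + s² − t²)/(2·r·s) ≈ 0.87223, so ∠T ≈ 0.511 rad.

0.872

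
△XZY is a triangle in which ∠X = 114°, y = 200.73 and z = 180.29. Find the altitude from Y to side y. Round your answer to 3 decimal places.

h_Y ≈ 164.703

By the law of cosines, x² = z² + y² − 2·z·y·cos X = 1.0224e+05, so x ≈ 319.74.
Area = ½·z·y·sin X ≈ 16530.
The altitude from Y has length 2·area/y ≈ 164.7.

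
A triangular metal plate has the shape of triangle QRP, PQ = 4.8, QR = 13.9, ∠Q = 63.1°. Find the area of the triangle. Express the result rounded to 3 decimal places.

Area = ½·PQ·QR·sin Q ≈ 29.75.

29.750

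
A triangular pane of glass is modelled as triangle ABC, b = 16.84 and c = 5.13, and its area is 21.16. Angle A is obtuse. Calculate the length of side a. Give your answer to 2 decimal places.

From area = ½·b·c·sin A, we get sin A = 2·area/(b·c) ≈ 0.48988.
Taking the obtuse solution, ∠A ≈ 150.67°.
Law of cosines then gives a ≈ 21.46.

21.46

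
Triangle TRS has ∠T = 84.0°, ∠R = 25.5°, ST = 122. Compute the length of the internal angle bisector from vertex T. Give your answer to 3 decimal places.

The third angle is ∠S = 180° − ∠T − ∠R = 70.50°.
Law of sines: RS = ST·sin T/sin R ≈ 281.83.
Law of sines: TR = ST·sin S/sin R ≈ 267.13.
The bisector from T has length 2·ST·TR·cos(∠T/2)/(ST+TR) ≈ 124.48.

t_T ≈ 124.478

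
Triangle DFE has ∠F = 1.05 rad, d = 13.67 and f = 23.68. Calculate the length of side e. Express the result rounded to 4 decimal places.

Law of sines: sin D = d·sin F/f ≈ 0.50075.
Since f ≥ d, only the acute value applies: ∠D ≈ 0.524 rad.
Then ∠E = π − ∠F − ∠D ≈ 1.567 rad.
Law of sines gives e = f·sin E/sin F ≈ 27.299.

27.2991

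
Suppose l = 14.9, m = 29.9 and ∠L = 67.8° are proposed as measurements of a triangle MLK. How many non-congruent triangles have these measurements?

m·sin L = 29.9·sin(67.8°) ≈ 27.68.
Since l = 14.9 < 27.68 = m sin L, no triangle exists.

0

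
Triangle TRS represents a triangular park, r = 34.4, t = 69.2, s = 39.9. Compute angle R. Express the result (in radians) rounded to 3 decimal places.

By the law of cosines, cos R = (s² + t² − r²) / (2·s·t) ≈ 0.94117, so ∠R ≈ 0.345 rad.

∠R ≈ 0.345 rad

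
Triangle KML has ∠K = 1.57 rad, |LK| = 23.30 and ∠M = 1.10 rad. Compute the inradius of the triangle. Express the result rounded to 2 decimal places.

The third angle is ∠L = π − ∠K − ∠M = 0.472 rad.
Law of sines: |ML| = |LK|·sin K/sin M ≈ 26.144.
Law of sines: |KM| = |LK|·sin L/sin M ≈ 11.878.
Area = ½·|LK|·|ML|·sin L ≈ 138.37.
Semiperimeter s = (26.144+23.3+11.878)/2 = 30.661.
Inradius = area/s = 138.37/30.661 ≈ 4.513.

r ≈ 4.51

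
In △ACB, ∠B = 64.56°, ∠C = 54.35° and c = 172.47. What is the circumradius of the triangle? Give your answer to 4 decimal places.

R ≈ 106.1233

The third angle is ∠A = 180° − ∠C − ∠B = 61.09°.
Law of sines: a = c·sin A/sin C ≈ 185.8.
Law of sines: b = c·sin B/sin C ≈ 191.67.
Circumradius = c/(2 sin C) ≈ 106.12.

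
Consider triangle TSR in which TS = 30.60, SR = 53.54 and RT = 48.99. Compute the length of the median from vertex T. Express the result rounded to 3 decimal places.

Median from T: ½√(2·RT² + 2·TS² − SR²) ≈ 30.847.

30.847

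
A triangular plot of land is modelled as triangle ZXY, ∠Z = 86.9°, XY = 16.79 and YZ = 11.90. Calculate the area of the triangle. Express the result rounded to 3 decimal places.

Law of sines: sin X = YZ·sin Z/XY ≈ 0.70772.
Since XY ≥ YZ, only the acute value applies: ∠X ≈ 45.05°.
Then ∠Y = 180° − ∠Z − ∠X ≈ 48.05°.
Law of sines gives ZX = XY·sin Y/sin Z ≈ 12.506.
Area = ½·XY·YZ·sin Y ≈ 74.299.

area ≈ 74.299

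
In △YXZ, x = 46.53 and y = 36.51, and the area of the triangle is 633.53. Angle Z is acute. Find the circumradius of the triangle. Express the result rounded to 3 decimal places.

23.557

From area = ½·y·x·sin Z, we get sin Z = 2·area/(y·x) ≈ 0.74585.
Taking the acute solution, ∠Z ≈ 48.23°.
Law of cosines then gives z ≈ 35.14.
Circumradius = z/(2 sin Z) ≈ 23.557.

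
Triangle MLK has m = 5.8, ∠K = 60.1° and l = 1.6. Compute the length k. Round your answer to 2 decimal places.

By the law of cosines, k² = m² + l² − 2·m·l·cos K = 26.948, so k ≈ 5.1912.

5.19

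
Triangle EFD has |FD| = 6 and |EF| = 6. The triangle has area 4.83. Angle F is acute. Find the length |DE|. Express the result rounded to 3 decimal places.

From area = ½·|EF|·|FD|·sin F, we get sin F = 2·area/(|EF|·|FD|) ≈ 0.26833.
Taking the acute solution, ∠F ≈ 0.272 rad.
Law of cosines then gives |DE| ≈ 1.625.

1.625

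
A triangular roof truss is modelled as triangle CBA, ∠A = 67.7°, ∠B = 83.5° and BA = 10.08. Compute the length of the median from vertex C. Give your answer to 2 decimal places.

The third angle is ∠C = 180° − ∠B − ∠A = 28.80°.
Law of sines: AC = BA·sin B/sin C ≈ 20.789.
Law of sines: CB = BA·sin A/sin C ≈ 19.359.
Median from C: ½√(2·AC² + 2·CB² − BA²) ≈ 19.444.

m_C ≈ 19.44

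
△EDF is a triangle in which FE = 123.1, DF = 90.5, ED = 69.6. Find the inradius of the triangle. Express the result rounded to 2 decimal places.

Semiperimeter s = (90.5 + 123.1 + 69.6)/2 = 141.6.
Heron's formula: area = √(141.6·51.1·18.5·72) ≈ 3104.5.
Inradius = area/s = 3104.5/141.6 ≈ 21.925.

21.92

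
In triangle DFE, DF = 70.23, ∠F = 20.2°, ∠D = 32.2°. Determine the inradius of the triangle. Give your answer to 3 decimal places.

The third angle is ∠E = 180° − ∠D − ∠F = 127.60°.
Law of sines: FE = DF·sin D/sin E ≈ 47.235.
Law of sines: ED = DF·sin F/sin E ≈ 30.608.
Area = ½·DF·FE·sin F ≈ 572.73.
Semiperimeter s = (47.235+30.608+70.23)/2 = 74.036.
Inradius = area/s = 572.73/74.036 ≈ 7.7358.

7.736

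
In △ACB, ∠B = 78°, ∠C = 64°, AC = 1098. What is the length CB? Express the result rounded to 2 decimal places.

691.10

The third angle is ∠A = 180° − ∠C − ∠B = 38.00°.
Law of sines: CB = AC·sin A/sin B ≈ 691.1.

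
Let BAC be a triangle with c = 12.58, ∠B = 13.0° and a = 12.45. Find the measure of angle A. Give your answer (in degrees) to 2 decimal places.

∠A ≈ 80.89°

By the law of cosines, b² = a² + c² − 2·a·c·cos B = 8.0453, so b ≈ 2.8364.
Law of cosines again: cos A = (c² + b² − a²)/(2·c·b) ≈ 0.15833, so ∠A ≈ 80.89°.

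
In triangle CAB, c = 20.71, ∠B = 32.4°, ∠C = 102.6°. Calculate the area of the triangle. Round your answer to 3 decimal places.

The third angle is ∠A = 180° − ∠B − ∠C = 45.00°.
Law of sines: a = c·sin A/sin C ≈ 15.006.
Law of sines: b = c·sin B/sin C ≈ 11.371.
Area = ½·c·a·sin B ≈ 83.258.

83.258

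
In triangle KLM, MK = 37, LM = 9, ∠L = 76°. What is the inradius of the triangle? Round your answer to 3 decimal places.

Law of sines: sin K = LM·sin L/MK ≈ 0.23602.
Since MK ≥ LM, only the acute value applies: ∠K ≈ 13.65°.
Then ∠M = 180° − ∠L − ∠K ≈ 90.35°.
Law of sines gives KL = MK·sin M/sin L ≈ 38.132.
Area = ½·MK·LM·sin M ≈ 166.5.
Semiperimeter s = (9+37+38.132)/2 = 42.066.
Inradius = area/s = 166.5/42.066 ≈ 3.958.

r ≈ 3.958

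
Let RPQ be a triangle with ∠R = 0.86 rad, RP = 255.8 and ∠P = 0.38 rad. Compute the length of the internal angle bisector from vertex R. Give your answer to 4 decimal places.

130.9998

The third angle is ∠Q = π − ∠R − ∠P = 1.902 rad.
Law of sines: PQ = RP·sin R/sin Q ≈ 204.97.
Law of sines: QR = RP·sin P/sin Q ≈ 100.32.
The bisector from R has length 2·QR·RP·cos(∠R/2)/(QR+RP) ≈ 131.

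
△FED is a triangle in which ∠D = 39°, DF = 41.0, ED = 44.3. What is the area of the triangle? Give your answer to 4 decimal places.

Area = ½·ED·DF·sin D ≈ 571.52.

area ≈ 571.5173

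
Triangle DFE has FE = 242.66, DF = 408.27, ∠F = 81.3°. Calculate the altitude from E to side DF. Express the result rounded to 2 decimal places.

By the law of cosines, ED² = DF² + FE² − 2·DF·FE·cos F = 1.956e+05, so ED ≈ 442.26.
Area = ½·DF·FE·sin F ≈ 48965.
The altitude from E has length 2·area/DF ≈ 239.87.

h_E ≈ 239.87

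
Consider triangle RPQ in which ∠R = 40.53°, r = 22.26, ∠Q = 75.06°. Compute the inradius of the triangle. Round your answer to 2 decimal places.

7.70

The third angle is ∠P = 180° − ∠Q − ∠R = 64.41°.
Law of sines: p = r·sin P/sin R ≈ 30.894.
Law of sines: q = r·sin Q/sin R ≈ 33.096.
Area = ½·r·p·sin Q ≈ 332.23.
Semiperimeter s = (22.26+30.894+33.096)/2 = 43.125.
Inradius = area/s = 332.23/43.125 ≈ 7.7038.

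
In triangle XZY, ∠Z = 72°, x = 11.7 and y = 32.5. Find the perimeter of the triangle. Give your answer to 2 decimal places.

75.15

By the law of cosines, z² = y² + x² − 2·y·x·cos Z = 958.13, so z ≈ 30.954.
Semiperimeter s = (11.7+30.954+32.5)/2 = 37.577.
Perimeter = 11.7 + 30.954 + 32.5 = 75.154.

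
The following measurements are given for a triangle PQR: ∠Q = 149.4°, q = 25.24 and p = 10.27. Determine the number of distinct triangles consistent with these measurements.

1

p·sin Q = 10.27·sin(149.4°) ≈ 5.228.
Since ∠Q is not acute, a triangle exists only if q > p; here q > p, so there is exactly one triangle.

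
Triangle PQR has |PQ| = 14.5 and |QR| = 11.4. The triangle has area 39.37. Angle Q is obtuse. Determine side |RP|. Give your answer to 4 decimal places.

From area = ½·|PQ|·|QR|·sin Q, we get sin Q = 2·area/(|PQ|·|QR|) ≈ 0.47635.
Taking the obtuse solution, ∠Q ≈ 151.55°.
Law of cosines then gives |RP| ≈ 25.118.

25.1176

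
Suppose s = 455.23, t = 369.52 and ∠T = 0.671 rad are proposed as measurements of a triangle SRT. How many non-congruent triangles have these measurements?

s·sin T = 455.23·sin(0.671 rad) ≈ 283.
Since s sin T < t < s (283 < 369.52 < 455.23), two triangles exist.

2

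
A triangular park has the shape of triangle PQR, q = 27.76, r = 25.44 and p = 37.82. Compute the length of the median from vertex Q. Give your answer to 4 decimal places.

Median from Q: ½√(2·r² + 2·p² − q²) ≈ 29.088.

29.0881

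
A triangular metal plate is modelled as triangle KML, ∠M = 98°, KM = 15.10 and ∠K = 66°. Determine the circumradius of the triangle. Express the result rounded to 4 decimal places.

R ≈ 27.3911

The third angle is ∠L = 180° − ∠K − ∠M = 16.00°.
Law of sines: ML = KM·sin K/sin L ≈ 50.046.
Law of sines: LK = KM·sin M/sin L ≈ 54.249.
Circumradius = KM/(2 sin L) ≈ 27.391.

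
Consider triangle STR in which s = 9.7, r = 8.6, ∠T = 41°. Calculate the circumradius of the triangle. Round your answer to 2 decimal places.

By the law of cosines, t² = r² + s² − 2·r·s·cos T = 42.134, so t ≈ 6.4911.
Area = ½·r·s·sin T ≈ 27.364.
Circumradius = t/(2 sin T) ≈ 4.947.

4.95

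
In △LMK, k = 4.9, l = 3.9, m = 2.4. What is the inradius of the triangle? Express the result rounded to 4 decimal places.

r ≈ 0.8246

Semiperimeter s = (3.9 + 2.4 + 4.9)/2 = 5.6.
Heron's formula: area = √(5.6·1.7·3.2·0.7) ≈ 4.6179.
Inradius = area/s = 4.6179/5.6 ≈ 0.82462.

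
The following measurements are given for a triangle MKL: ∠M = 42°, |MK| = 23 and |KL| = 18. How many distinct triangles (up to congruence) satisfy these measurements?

2

|MK|·sin M = 23·sin(42°) ≈ 15.39.
Since |MK| sin M < |KL| < |MK| (15.39 < 18 < 23), two triangles exist.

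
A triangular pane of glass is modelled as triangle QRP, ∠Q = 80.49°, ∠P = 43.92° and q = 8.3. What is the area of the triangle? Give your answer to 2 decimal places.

19.99

The third angle is ∠R = 180° − ∠P − ∠Q = 55.59°.
Law of sines: r = q·sin R/sin Q ≈ 6.943.
Law of sines: p = q·sin P/sin Q ≈ 5.8375.
Area = ½·q·r·sin P ≈ 19.987.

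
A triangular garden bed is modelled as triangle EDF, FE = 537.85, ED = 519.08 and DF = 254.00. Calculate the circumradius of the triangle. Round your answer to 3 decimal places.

R ≈ 272.870

By the law of cosines, cos E = (FE² + ED² − DF²) / (2·FE·ED) ≈ 0.88509, so ∠E ≈ 27.74°.
Circumradius = DF/(2 sin E) ≈ 272.87.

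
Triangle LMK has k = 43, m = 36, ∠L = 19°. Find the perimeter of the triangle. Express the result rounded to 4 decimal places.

By the law of cosines, l² = m² + k² − 2·m·k·cos L = 217.67, so l ≈ 14.754.
Semiperimeter s = (14.754+36+43)/2 = 46.877.
Perimeter = 14.754 + 36 + 43 = 93.754.

perimeter ≈ 93.7538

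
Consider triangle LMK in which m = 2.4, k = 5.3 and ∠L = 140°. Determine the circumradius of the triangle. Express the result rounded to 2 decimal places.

By the law of cosines, l² = m² + k² − 2·m·k·cos L = 53.338, so l ≈ 7.3033.
Area = ½·m·k·sin L ≈ 4.0881.
Circumradius = l/(2 sin L) ≈ 5.681.

R ≈ 5.68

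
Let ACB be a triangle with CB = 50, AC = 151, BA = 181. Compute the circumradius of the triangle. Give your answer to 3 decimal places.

By the law of cosines, cos A = (BA² + AC² − CB²) / (2·BA·AC) ≈ 0.97073, so ∠A ≈ 0.243 rad.
Circumradius = CB/(2 sin A) ≈ 104.09.

R ≈ 104.090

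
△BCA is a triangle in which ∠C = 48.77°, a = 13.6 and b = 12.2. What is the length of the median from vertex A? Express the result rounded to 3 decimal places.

9.259

By the law of cosines, c² = a² + b² − 2·a·b·cos C = 115.09, so c ≈ 10.728.
Median from A: ½√(2·b² + 2·c² − a²) ≈ 9.2588.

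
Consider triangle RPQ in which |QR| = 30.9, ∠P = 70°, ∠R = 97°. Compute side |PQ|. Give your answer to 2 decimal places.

The third angle is ∠Q = 180° − ∠R − ∠P = 13.00°.
Law of sines: |PQ| = |QR|·sin R/sin P ≈ 32.638.

32.64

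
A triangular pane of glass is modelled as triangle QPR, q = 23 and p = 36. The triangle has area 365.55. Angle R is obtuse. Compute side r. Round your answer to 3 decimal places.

From area = ½·q·p·sin R, we get sin R = 2·area/(q·p) ≈ 0.88297.
Taking the obtuse solution, ∠R ≈ 118.00°.
Law of cosines then gives r ≈ 51.013.

51.013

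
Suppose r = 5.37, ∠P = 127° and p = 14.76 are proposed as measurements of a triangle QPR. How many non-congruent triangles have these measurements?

r·sin P = 5.37·sin(127°) ≈ 4.289.
Since ∠P is not acute, a triangle exists only if p > r; here p > r, so there is exactly one triangle.

1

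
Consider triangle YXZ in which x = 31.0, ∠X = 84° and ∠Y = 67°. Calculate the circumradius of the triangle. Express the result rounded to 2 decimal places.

15.59

The third angle is ∠Z = 180° − ∠Y − ∠X = 29.00°.
Law of sines: y = x·sin Y/sin X ≈ 28.693.
Law of sines: z = x·sin Z/sin X ≈ 15.112.
Circumradius = x/(2 sin X) ≈ 15.585.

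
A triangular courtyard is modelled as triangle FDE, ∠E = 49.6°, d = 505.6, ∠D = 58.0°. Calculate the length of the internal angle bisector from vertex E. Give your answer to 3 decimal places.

485.764

The third angle is ∠F = 180° − ∠D − ∠E = 72.40°.
Law of sines: f = d·sin F/sin D ≈ 568.29.
Law of sines: e = d·sin E/sin D ≈ 454.02.
The bisector from E has length 2·f·d·cos(∠E/2)/(f+d) ≈ 485.76.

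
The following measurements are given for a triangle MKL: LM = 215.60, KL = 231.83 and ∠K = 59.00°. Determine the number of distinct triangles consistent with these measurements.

KL·sin K = 231.83·sin(59.00°) ≈ 198.7.
Since KL sin K < LM < KL (198.7 < 215.60 < 231.83), two triangles exist.

2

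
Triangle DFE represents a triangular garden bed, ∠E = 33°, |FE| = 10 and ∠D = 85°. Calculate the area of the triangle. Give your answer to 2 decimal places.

The third angle is ∠F = 180° − ∠E − ∠D = 62.00°.
Law of sines: |ED| = |FE|·sin F/sin D ≈ 8.8632.
Law of sines: |DF| = |FE|·sin E/sin D ≈ 5.4672.
Area = ½·|FE|·|ED|·sin E ≈ 24.136.

area ≈ 24.14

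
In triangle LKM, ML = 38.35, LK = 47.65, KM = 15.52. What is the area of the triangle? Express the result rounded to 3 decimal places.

Semiperimeter s = (15.52 + 38.35 + 47.65)/2 = 50.76.
Heron's formula: area = √(50.76·35.24·12.41·3.11) ≈ 262.75.

area ≈ 262.751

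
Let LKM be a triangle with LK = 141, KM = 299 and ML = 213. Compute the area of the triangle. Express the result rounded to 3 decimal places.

Semiperimeter s = (299 + 213 + 141)/2 = 326.5.
Heron's formula: area = √(326.5·27.5·113.5·185.5) ≈ 13749.

13749.213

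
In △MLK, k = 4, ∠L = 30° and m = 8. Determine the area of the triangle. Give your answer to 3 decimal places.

8.000

Area = ½·k·m·sin L ≈ 8.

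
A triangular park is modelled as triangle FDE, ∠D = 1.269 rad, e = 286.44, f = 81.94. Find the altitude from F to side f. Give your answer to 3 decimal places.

By the law of cosines, d² = e² + f² − 2·e·f·cos D = 74809, so d ≈ 273.51.
Area = ½·e·f·sin D ≈ 11205.
The altitude from F has length 2·area/f ≈ 273.49.

h_F ≈ 273.494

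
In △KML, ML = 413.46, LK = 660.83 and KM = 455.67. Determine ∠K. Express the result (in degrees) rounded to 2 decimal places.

By the law of cosines, cos K = (LK² + KM² − ML²) / (2·LK·KM) ≈ 0.78603, so ∠K ≈ 38.18°.

∠K ≈ 38.18°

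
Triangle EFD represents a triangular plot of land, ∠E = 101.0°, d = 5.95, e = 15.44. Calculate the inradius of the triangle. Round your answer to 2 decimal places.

2.22

Law of sines: sin D = d·sin E/e ≈ 0.37828.
Since e ≥ d, only the acute value applies: ∠D ≈ 22.23°.
Then ∠F = 180° − ∠E − ∠D ≈ 56.77°.
Law of sines gives f = e·sin F/sin E ≈ 13.157.
Area = ½·e·d·sin F ≈ 38.424.
Semiperimeter s = (15.44+13.157+5.95)/2 = 17.274.
Inradius = area/s = 38.424/17.274 ≈ 2.2244.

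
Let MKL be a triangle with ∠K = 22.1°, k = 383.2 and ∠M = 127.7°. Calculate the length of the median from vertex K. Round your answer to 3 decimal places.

m_K ≈ 647.512

The third angle is ∠L = 180° − ∠M − ∠K = 30.20°.
Law of sines: m = k·sin M/sin K ≈ 805.89.
Law of sines: l = k·sin L/sin K ≈ 512.35.
Median from K: ½√(2·l² + 2·m² − k²) ≈ 647.51.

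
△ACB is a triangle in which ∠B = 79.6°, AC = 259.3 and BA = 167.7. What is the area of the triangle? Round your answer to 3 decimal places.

Law of sines: sin C = BA·sin B/AC ≈ 0.63612.
Since AC ≥ BA, only the acute value applies: ∠C ≈ 39.50°.
Then ∠A = 180° − ∠B − ∠C ≈ 60.90°.
Law of sines gives CB = AC·sin A/sin B ≈ 230.35.
Area = ½·AC·BA·sin A ≈ 18997.

18997.301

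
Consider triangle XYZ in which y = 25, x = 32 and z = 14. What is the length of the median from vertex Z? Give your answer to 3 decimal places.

m_Z ≈ 27.848

Median from Z: ½√(2·x² + 2·y² − z²) ≈ 27.848.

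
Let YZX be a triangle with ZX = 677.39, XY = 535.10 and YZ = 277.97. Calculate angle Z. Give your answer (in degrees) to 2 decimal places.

By the law of cosines, cos Z = (YZ² + ZX² − XY²) / (2·YZ·ZX) ≈ 0.66330, so ∠Z ≈ 48.45°.

∠Z ≈ 48.45°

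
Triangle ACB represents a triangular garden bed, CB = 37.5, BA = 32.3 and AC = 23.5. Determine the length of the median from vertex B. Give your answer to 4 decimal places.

32.9652

Median from B: ½√(2·CB² + 2·BA² − AC²) ≈ 32.965.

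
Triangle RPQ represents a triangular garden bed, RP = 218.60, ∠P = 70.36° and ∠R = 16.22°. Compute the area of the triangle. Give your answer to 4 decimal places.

The third angle is ∠Q = 180° − ∠R − ∠P = 93.42°.
Law of sines: PQ = RP·sin R/sin Q ≈ 61.17.
Law of sines: QR = RP·sin P/sin Q ≈ 206.25.
Area = ½·RP·PQ·sin P ≈ 6296.9.

area ≈ 6296.8825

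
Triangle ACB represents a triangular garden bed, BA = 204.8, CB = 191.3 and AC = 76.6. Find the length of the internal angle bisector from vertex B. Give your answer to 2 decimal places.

By the law of cosines, cos B = (CB² + BA² − AC²) / (2·CB·BA) ≈ 0.92744, so ∠B ≈ 21.96°.
The bisector from B has length 2·CB·BA·cos(∠B/2)/(CB+BA) ≈ 194.2.

t_B ≈ 194.20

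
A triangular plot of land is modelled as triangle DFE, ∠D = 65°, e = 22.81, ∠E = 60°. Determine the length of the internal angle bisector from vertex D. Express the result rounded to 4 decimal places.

18.7027

The third angle is ∠F = 180° − ∠E − ∠D = 55.00°.
Law of sines: d = e·sin D/sin E ≈ 23.871.
Law of sines: f = e·sin F/sin E ≈ 21.575.
The bisector from D has length 2·f·e·cos(∠D/2)/(f+e) ≈ 18.703.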